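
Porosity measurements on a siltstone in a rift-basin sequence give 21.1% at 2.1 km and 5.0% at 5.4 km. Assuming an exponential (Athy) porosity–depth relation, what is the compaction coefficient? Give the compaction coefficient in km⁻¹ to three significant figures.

0.436 km⁻¹

Athy: phi(z) = phi₀ e^(−kz) ⇒ phi₁/phi₂ = e^{k(z₂−z₁)} ⇒ k = ln(phi₁/phi₂)/(z₂−z₁)
k = ln(0.211/0.05) / (5.4 − 2.1) = ln(4.22) / 3.3 = 1.4398 / 3.3 = 0.4363 km⁻¹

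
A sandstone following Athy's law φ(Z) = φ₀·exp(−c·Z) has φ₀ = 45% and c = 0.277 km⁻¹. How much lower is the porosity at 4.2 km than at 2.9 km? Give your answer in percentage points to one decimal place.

6.1 percentage points

φ(2.9) = 0.45·e^(−0.277×2.9) = 0.2015
φ(4.2) = 0.45·e^(−0.277×4.2) = 0.1406
Δφ = 0.2015 − 0.1406 = 0.0609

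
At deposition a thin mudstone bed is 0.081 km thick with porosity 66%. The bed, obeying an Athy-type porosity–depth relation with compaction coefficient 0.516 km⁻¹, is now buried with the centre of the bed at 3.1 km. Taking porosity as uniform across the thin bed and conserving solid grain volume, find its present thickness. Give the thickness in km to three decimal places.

Porosity at 3.1 km: phi = 0.66·exp(−0.516×3.1) = 0.1333
Solid-volume conservation: h(1−phi) = h₀(1−phi₀) ⇒ h = h₀·(1−phi₀)/(1−phi)
h = 0.081 × (1 − 0.66)/(1 − 0.1333) = 0.081 × 0.3923 = 0.0318 km

0.032 km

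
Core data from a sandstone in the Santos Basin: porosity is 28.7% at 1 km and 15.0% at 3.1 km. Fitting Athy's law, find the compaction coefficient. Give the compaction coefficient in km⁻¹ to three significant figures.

Athy: φ(z) = φ₀ e^(−cz) ⇒ φ₁/φ₂ = e^{c(z₂−z₁)} ⇒ c = ln(φ₁/φ₂)/(z₂−z₁)
c = ln(0.287/0.15) / (3.1 − 1) = ln(1.913) / 2.1 = 0.6488 / 2.1 = 0.309 km⁻¹

0.309 km⁻¹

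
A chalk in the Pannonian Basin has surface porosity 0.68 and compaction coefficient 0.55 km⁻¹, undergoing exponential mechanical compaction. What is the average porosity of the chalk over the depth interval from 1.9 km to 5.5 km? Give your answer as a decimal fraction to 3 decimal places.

⟨φ⟩ = (1/(d₂−d₁)) ∫ φ₀ e^(−βd) dd = φ₀·(e^(−β·d₁) − e^(−β·d₂)) / (β·(d₂−d₁))
e^(−0.55×1.9) = 0.3517; e^(−0.55×5.5) = 0.0486
⟨φ⟩ = 0.68 × (0.3517 − 0.0486) / (0.55 × 3.6) = 0.68 × 0.1531 = 0.1041

0.104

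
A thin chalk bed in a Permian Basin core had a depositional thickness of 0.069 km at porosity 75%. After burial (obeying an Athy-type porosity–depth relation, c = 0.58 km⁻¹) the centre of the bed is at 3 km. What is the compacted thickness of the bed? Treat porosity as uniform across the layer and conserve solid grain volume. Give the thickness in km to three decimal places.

Porosity at 3 km: phi = 0.75·exp(−0.58×3) = 0.1316
Solid-volume conservation: h(1−phi) = h₀(1−phi₀) ⇒ h = h₀·(1−phi₀)/(1−phi)
h = 0.069 × (1 − 0.75)/(1 − 0.1316) = 0.069 × 0.2879 = 0.0199 km

0.020 km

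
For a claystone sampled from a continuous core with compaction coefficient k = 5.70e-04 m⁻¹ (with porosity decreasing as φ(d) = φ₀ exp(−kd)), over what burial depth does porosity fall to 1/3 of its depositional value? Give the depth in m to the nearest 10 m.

1930 m

Working in km (1 km = 1000 m; k in km⁻¹ = k in m⁻¹ × 1000):
φ/φ₀ = 1/3 ⇒ exp(−k·d) = 1/3 ⇒ d = ln(3) / k
d = 1.0986 / 0.57 = 1.927 km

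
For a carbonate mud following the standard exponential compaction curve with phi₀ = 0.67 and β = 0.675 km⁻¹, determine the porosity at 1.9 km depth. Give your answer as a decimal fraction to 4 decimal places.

phi = phi₀·exp(−β·z) = 0.67 × exp(−0.675 × 1.9) = 0.67 × exp(−1.282)
  = 0.67 × 0.2773 = 0.1858

0.1858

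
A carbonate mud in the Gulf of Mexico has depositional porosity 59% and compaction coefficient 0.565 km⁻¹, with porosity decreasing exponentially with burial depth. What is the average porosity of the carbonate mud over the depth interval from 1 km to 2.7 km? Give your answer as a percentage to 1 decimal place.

⟨n⟩ = (1/(d₂−d₁)) ∫ n₀ e^(−cd) dd = n₀·(e^(−c·d₁) − e^(−c·d₂)) / (c·(d₂−d₁))
e^(−0.565×1) = 0.5684; e^(−0.565×2.7) = 0.2175
⟨n⟩ = 0.59 × (0.5684 − 0.2175) / (0.565 × 1.7) = 0.59 × 0.3653 = 0.2155

21.6%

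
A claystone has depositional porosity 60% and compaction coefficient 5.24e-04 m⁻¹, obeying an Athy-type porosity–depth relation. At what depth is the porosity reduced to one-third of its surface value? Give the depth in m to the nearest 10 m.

Working in km (1 km = 1000 m; c in km⁻¹ = c in m⁻¹ × 1000):
phi/phi₀ = 1/3 ⇒ exp(−c·z) = 1/3 ⇒ z = ln(3) / c
z = 1.0986 / 0.524 = 2.097 km

2100 m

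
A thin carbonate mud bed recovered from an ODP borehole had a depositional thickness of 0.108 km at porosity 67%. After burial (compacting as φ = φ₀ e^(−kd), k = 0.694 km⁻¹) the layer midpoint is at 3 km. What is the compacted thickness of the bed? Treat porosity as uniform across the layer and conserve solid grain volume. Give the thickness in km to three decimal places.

Porosity at 3 km: φ = 0.67·exp(−0.694×3) = 0.0835
Solid-volume conservation: h(1−φ) = h₀(1−φ₀) ⇒ h = h₀·(1−φ₀)/(1−φ)
h = 0.108 × (1 − 0.67)/(1 − 0.0835) = 0.108 × 0.3601 = 0.0389 km

0.039 km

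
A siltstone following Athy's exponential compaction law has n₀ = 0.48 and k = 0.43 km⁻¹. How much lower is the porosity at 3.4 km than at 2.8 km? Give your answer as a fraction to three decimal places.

n(2.8) = 0.48·e^(−0.43×2.8) = 0.1440
n(3.4) = 0.48·e^(−0.43×3.4) = 0.1113
Δn = 0.1440 − 0.1113 = 0.0327

0.033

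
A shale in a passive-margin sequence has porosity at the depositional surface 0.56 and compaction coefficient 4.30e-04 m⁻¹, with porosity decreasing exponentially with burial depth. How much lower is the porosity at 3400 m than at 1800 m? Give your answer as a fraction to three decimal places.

0.128

Working in km (1 km = 1000 m; k in km⁻¹ = k in m⁻¹ × 1000):
φ(1.8) = 0.56·e^(−0.43×1.8) = 0.2583
φ(3.4) = 0.56·e^(−0.43×3.4) = 0.1298
Δφ = 0.2583 − 0.1298 = 0.1285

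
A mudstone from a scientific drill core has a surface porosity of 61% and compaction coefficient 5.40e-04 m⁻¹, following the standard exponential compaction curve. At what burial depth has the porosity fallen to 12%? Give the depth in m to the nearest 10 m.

Working in km (1 km = 1000 m; β in km⁻¹ = β in m⁻¹ × 1000):
Invert Athy's law: z = ln(phi₀/phi) / β
z = ln(0.61/0.12) / 0.54 = ln(5.083) / 0.54 = 1.6260 / 0.54 = 3.011 km

3010 m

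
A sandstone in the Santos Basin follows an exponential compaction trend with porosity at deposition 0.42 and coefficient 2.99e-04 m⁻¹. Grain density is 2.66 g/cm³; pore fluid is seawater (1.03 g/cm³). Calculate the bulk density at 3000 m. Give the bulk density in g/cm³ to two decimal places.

Working in km (1 km = 1000 m; c in km⁻¹ = c in m⁻¹ × 1000):
Porosity at depth: φ = 0.42·exp(−0.299×3) = 0.42×0.4078 = 0.1713
Bulk density: ρ_b = (1−φ)ρ_g + φ·ρ_f = 0.8287×2.66 + 0.1713×1.03
       = 2.204 + 0.176 = 2.381 g/cm³

2.38 g/cm³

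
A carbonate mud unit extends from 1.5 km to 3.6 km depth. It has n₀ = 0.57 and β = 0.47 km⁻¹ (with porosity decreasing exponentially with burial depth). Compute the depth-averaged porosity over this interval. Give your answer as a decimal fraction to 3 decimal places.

0.179

⟨n⟩ = (1/(d₂−d₁)) ∫ n₀ e^(−βd) dd = n₀·(e^(−β·d₁) − e^(−β·d₂)) / (β·(d₂−d₁))
e^(−0.47×1.5) = 0.4941; e^(−0.47×3.6) = 0.1842
⟨n⟩ = 0.57 × (0.4941 − 0.1842) / (0.47 × 2.1) = 0.57 × 0.3140 = 0.1790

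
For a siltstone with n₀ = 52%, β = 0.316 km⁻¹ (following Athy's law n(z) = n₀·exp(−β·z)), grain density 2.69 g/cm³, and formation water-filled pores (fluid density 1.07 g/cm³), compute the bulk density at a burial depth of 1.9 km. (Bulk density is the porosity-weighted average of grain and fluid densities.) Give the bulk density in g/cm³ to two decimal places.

2.23 g/cm³

Porosity at depth: n = 0.52·exp(−0.316×1.9) = 0.52×0.5486 = 0.2853
Bulk density: ρ_b = (1−n)ρ_g + n·ρ_f = 0.7147×2.69 + 0.2853×1.07
       = 1.923 + 0.305 = 2.228 g/cm³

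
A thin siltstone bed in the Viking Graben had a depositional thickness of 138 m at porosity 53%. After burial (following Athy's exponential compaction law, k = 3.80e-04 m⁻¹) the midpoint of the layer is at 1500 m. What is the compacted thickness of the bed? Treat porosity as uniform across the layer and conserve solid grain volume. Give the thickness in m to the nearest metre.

Working in km (1 km = 1000 m; k in km⁻¹ = k in m⁻¹ × 1000):
Porosity at 1.5 km: phi = 0.53·exp(−0.38×1.5) = 0.2997
Solid-volume conservation: h(1−phi) = h₀(1−phi₀) ⇒ h = h₀·(1−phi₀)/(1−phi)
h = 0.138 × (1 − 0.53)/(1 − 0.2997) = 0.138 × 0.6712 = 0.0926 km

93 m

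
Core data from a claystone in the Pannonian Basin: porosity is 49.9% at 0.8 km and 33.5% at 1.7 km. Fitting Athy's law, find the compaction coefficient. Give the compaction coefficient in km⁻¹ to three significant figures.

0.443 km⁻¹

Athy: φ(Z) = φ₀ e^(−kZ) ⇒ φ₁/φ₂ = e^{k(Z₂−Z₁)} ⇒ k = ln(φ₁/φ₂)/(Z₂−Z₁)
k = ln(0.499/0.335) / (1.7 − 0.8) = ln(1.49) / 0.9 = 0.3985 / 0.9 = 0.4428 km⁻¹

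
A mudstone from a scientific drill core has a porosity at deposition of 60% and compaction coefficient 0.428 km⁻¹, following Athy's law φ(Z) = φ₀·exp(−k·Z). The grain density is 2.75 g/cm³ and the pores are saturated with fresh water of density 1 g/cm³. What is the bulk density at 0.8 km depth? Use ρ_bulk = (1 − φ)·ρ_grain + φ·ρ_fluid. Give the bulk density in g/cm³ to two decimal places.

Porosity at depth: φ = 0.6·exp(−0.428×0.8) = 0.6×0.7101 = 0.4260
Bulk density: ρ_b = (1−φ)ρ_g + φ·ρ_f = 0.5740×2.75 + 0.4260×1
       = 1.578 + 0.426 = 2.004 g/cm³

2.00 g/cm³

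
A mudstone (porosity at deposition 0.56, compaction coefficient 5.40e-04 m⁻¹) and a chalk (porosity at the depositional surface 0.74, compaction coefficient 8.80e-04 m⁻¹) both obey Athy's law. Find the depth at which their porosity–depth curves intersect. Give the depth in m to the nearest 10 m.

Working in km (1 km = 1000 m; β in km⁻¹ = β in m⁻¹ × 1000):
Set phi₀ₐ e^(−βₐz) = phi₀ᵦ e^(−βᵦz) ⇒ ln(phi₀ₐ/phi₀ᵦ) = (βₐ − βᵦ)·z
z = ln(0.56/0.74) / (0.54 − 0.88) = -0.2787 / -0.34 = 0.820 km

820 m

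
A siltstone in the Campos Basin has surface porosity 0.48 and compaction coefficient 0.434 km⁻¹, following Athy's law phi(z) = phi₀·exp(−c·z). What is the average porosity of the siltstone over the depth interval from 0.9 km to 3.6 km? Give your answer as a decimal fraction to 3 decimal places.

0.191

⟨phi⟩ = (1/(z₂−z₁)) ∫ phi₀ e^(−cz) dz = phi₀·(e^(−c·z₁) − e^(−c·z₂)) / (c·(z₂−z₁))
e^(−0.434×0.9) = 0.6767; e^(−0.434×3.6) = 0.2096
⟨phi⟩ = 0.48 × (0.6767 − 0.2096) / (0.434 × 2.7) = 0.48 × 0.3985 = 0.1913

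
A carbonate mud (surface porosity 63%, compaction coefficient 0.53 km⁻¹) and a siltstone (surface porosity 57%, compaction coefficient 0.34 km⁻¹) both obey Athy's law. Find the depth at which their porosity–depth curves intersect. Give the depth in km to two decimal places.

0.53 km

Set n₀ₐ e^(−kₐZ) = n₀ᵦ e^(−kᵦZ) ⇒ ln(n₀ₐ/n₀ᵦ) = (kₐ − kᵦ)·Z
Z = ln(0.63/0.57) / (0.53 − 0.34) = 0.1001 / 0.19 = 0.527 km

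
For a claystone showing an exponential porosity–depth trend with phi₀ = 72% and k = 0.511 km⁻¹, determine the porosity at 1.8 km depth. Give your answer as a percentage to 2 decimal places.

28.70%

phi = phi₀·exp(−k·z) = 0.72 × exp(−0.511 × 1.8) = 0.72 × exp(−0.9198)
  = 0.72 × 0.3986 = 0.2870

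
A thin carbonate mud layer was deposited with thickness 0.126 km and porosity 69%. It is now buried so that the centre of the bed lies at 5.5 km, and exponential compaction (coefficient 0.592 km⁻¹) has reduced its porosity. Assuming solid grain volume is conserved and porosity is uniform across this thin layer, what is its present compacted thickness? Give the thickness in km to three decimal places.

0.040 km

Porosity at 5.5 km: phi = 0.69·exp(−0.592×5.5) = 0.0266
Solid-volume conservation: h(1−phi) = h₀(1−phi₀) ⇒ h = h₀·(1−phi₀)/(1−phi)
h = 0.126 × (1 − 0.69)/(1 − 0.0266) = 0.126 × 0.3185 = 0.0401 km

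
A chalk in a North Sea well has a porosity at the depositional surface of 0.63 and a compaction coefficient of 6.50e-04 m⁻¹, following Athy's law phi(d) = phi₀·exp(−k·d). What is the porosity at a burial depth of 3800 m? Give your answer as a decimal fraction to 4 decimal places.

Working in km (1 km = 1000 m; k in km⁻¹ = k in m⁻¹ × 1000):
phi = phi₀·exp(−k·d) = 0.63 × exp(−0.65 × 3.8) = 0.63 × exp(−2.47)
  = 0.63 × 0.0846 = 0.0533

0.0533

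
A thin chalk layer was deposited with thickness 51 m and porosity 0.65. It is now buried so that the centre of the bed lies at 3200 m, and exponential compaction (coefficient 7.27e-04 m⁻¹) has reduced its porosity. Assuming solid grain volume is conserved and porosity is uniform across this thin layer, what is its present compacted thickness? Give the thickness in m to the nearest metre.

Working in km (1 km = 1000 m; c in km⁻¹ = c in m⁻¹ × 1000):
Porosity at 3.2 km: phi = 0.65·exp(−0.727×3.2) = 0.0635
Solid-volume conservation: h(1−phi) = h₀(1−phi₀) ⇒ h = h₀·(1−phi₀)/(1−phi)
h = 0.051 × (1 − 0.65)/(1 − 0.0635) = 0.051 × 0.3737 = 0.0191 km

19 m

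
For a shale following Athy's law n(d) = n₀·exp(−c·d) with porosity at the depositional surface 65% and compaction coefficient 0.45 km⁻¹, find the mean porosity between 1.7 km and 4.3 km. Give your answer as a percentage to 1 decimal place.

17.8%

⟨n⟩ = (1/(d₂−d₁)) ∫ n₀ e^(−cd) dd = n₀·(e^(−c·d₁) − e^(−c·d₂)) / (c·(d₂−d₁))
e^(−0.45×1.7) = 0.4653; e^(−0.45×4.3) = 0.1444
⟨n⟩ = 0.65 × (0.4653 − 0.1444) / (0.45 × 2.6) = 0.65 × 0.2743 = 0.1783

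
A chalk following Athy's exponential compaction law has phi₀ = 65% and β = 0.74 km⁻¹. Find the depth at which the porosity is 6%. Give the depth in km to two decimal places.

3.22 km

Invert Athy's law: d = ln(phi₀/phi) / β
d = ln(0.65/0.06) / 0.74 = ln(10.83) / 0.74 = 2.3826 / 0.74 = 3.220 km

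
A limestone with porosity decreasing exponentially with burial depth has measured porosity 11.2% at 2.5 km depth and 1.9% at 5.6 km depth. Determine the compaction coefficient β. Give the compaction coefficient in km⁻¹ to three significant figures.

Athy: φ(z) = φ₀ e^(−βz) ⇒ φ₁/φ₂ = e^{β(z₂−z₁)} ⇒ β = ln(φ₁/φ₂)/(z₂−z₁)
β = ln(0.112/0.019) / (5.6 − 2.5) = ln(5.895) / 3.1 = 1.7741 / 3.1 = 0.5723 km⁻¹

0.572 km⁻¹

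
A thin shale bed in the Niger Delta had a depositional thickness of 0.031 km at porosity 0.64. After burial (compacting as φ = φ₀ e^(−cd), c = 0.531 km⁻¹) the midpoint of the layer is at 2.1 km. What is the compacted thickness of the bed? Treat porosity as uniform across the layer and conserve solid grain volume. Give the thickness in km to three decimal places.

0.014 km

Porosity at 2.1 km: φ = 0.64·exp(−0.531×2.1) = 0.2098
Solid-volume conservation: h(1−φ) = h₀(1−φ₀) ⇒ h = h₀·(1−φ₀)/(1−φ)
h = 0.031 × (1 − 0.64)/(1 − 0.2098) = 0.031 × 0.4556 = 0.0141 km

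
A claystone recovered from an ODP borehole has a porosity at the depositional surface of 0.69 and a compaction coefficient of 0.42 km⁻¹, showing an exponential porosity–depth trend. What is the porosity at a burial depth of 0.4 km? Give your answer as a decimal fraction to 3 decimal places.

φ = φ₀·exp(−k·d) = 0.69 × exp(−0.42 × 0.4) = 0.69 × exp(−0.168)
  = 0.69 × 0.8454 = 0.5833

0.583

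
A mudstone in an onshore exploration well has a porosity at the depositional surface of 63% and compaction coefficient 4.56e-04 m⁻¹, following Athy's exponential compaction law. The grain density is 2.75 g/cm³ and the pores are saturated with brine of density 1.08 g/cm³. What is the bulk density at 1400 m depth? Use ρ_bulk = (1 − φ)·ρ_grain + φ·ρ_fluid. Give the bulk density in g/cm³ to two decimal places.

Working in km (1 km = 1000 m; β in km⁻¹ = β in m⁻¹ × 1000):
Porosity at depth: phi = 0.63·exp(−0.456×1.4) = 0.63×0.5281 = 0.3327
Bulk density: ρ_b = (1−phi)ρ_g + phi·ρ_f = 0.6673×2.75 + 0.3327×1.08
       = 1.835 + 0.359 = 2.194 g/cm³

2.19 g/cm³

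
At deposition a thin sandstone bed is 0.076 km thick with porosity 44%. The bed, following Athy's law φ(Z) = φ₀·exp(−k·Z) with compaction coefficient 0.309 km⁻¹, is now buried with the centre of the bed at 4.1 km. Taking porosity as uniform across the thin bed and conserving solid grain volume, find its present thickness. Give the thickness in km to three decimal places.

Porosity at 4.1 km: φ = 0.44·exp(−0.309×4.1) = 0.1239
Solid-volume conservation: h(1−φ) = h₀(1−φ₀) ⇒ h = h₀·(1−φ₀)/(1−φ)
h = 0.076 × (1 − 0.44)/(1 − 0.1239) = 0.076 × 0.6392 = 0.0486 km

0.049 km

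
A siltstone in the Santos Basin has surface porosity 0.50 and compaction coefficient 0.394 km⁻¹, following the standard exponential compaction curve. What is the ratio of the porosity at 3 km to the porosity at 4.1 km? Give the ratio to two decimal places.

1.54

n(d₁)/n(d₂) = e^(−c·d₁)/e^(−c·d₂) = e^{c(d₂−d₁)}
= exp(0.394 × 1.1) = exp(0.4334) = 1.5425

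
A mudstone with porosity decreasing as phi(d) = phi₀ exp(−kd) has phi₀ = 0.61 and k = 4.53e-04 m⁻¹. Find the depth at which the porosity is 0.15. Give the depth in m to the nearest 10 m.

Working in km (1 km = 1000 m; k in km⁻¹ = k in m⁻¹ × 1000):
Invert Athy's law: d = ln(phi₀/phi) / k
d = ln(0.61/0.15) / 0.453 = ln(4.067) / 0.453 = 1.4028 / 0.453 = 3.097 km

3100 m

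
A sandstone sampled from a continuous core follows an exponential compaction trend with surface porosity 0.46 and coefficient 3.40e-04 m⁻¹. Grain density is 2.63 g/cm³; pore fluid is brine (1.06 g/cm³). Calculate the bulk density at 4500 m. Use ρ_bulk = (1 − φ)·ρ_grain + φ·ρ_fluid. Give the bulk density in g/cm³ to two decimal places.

Working in km (1 km = 1000 m; k in km⁻¹ = k in m⁻¹ × 1000):
Porosity at depth: φ = 0.46·exp(−0.34×4.5) = 0.46×0.2165 = 0.0996
Bulk density: ρ_b = (1−φ)ρ_g + φ·ρ_f = 0.9004×2.63 + 0.0996×1.06
       = 2.368 + 0.106 = 2.474 g/cm³

2.47 g/cm³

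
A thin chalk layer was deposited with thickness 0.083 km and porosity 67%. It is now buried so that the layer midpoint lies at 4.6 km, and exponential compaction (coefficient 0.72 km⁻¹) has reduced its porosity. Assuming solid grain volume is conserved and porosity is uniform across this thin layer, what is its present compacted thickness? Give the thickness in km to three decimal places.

Porosity at 4.6 km: n = 0.67·exp(−0.72×4.6) = 0.0244
Solid-volume conservation: h(1−n) = h₀(1−n₀) ⇒ h = h₀·(1−n₀)/(1−n)
h = 0.083 × (1 − 0.67)/(1 − 0.0244) = 0.083 × 0.3383 = 0.0281 km

0.028 km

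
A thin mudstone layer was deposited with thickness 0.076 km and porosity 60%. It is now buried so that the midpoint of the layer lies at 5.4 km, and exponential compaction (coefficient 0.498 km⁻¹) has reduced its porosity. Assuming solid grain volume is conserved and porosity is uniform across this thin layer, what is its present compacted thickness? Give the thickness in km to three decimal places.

Porosity at 5.4 km: phi = 0.6·exp(−0.498×5.4) = 0.0408
Solid-volume conservation: h(1−phi) = h₀(1−phi₀) ⇒ h = h₀·(1−phi₀)/(1−phi)
h = 0.076 × (1 − 0.6)/(1 − 0.0408) = 0.076 × 0.4170 = 0.0317 km

0.032 km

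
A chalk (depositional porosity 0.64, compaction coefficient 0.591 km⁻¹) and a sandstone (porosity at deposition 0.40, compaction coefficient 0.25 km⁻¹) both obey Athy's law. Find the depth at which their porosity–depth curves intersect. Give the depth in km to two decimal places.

1.38 km

Set φ₀ₐ e^(−βₐz) = φ₀ᵦ e^(−βᵦz) ⇒ ln(φ₀ₐ/φ₀ᵦ) = (βₐ − βᵦ)·z
z = ln(0.64/0.4) / (0.591 − 0.25) = 0.4700 / 0.341 = 1.378 km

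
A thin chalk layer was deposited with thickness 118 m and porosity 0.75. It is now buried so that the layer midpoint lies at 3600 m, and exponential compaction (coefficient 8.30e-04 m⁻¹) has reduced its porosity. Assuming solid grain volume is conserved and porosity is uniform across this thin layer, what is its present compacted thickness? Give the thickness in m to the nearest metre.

Working in km (1 km = 1000 m; β in km⁻¹ = β in m⁻¹ × 1000):
Porosity at 3.6 km: φ = 0.75·exp(−0.83×3.6) = 0.0378
Solid-volume conservation: h(1−φ) = h₀(1−φ₀) ⇒ h = h₀·(1−φ₀)/(1−φ)
h = 0.118 × (1 − 0.75)/(1 − 0.0378) = 0.118 × 0.2598 = 0.0307 km

31 m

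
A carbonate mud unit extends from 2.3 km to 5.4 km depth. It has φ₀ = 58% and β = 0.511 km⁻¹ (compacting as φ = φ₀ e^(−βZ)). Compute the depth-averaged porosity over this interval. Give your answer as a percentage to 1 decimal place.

9.0%

⟨φ⟩ = (1/(Z₂−Z₁)) ∫ φ₀ e^(−βZ) dZ = φ₀·(e^(−β·Z₁) − e^(−β·Z₂)) / (β·(Z₂−Z₁))
e^(−0.511×2.3) = 0.3087; e^(−0.511×5.4) = 0.0633
⟨φ⟩ = 0.58 × (0.3087 − 0.0633) / (0.511 × 3.1) = 0.58 × 0.1549 = 0.0898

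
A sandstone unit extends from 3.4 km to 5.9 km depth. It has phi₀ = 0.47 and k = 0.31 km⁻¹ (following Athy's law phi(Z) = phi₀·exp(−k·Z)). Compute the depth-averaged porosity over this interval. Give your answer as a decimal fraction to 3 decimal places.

⟨phi⟩ = (1/(Z₂−Z₁)) ∫ phi₀ e^(−kZ) dZ = phi₀·(e^(−k·Z₁) − e^(−k·Z₂)) / (k·(Z₂−Z₁))
e^(−0.31×3.4) = 0.3485; e^(−0.31×5.9) = 0.1606
⟨phi⟩ = 0.47 × (0.3485 − 0.1606) / (0.31 × 2.5) = 0.47 × 0.2425 = 0.1140

0.114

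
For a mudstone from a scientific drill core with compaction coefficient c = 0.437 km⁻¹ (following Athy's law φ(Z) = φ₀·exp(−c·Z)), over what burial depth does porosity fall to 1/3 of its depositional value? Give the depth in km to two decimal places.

φ/φ₀ = 1/3 ⇒ exp(−c·Z) = 1/3 ⇒ Z = ln(3) / c
Z = 1.0986 / 0.437 = 2.514 km

2.51 km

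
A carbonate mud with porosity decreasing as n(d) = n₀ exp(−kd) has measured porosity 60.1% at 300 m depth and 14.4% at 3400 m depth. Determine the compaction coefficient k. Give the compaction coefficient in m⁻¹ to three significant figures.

0.000461 m⁻¹

Working in km (1 km = 1000 m; k in km⁻¹ = k in m⁻¹ × 1000):
Athy: n(d) = n₀ e^(−kd) ⇒ n₁/n₂ = e^{k(d₂−d₁)} ⇒ k = ln(n₁/n₂)/(d₂−d₁)
k = ln(0.601/0.144) / (3.4 − 0.3) = ln(4.174) / 3.1 = 1.4288 / 3.1 = 0.4609 km⁻¹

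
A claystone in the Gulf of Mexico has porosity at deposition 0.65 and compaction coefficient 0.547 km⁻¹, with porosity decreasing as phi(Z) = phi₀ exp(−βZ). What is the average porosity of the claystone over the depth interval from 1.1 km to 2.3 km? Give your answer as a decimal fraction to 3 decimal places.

0.261

⟨phi⟩ = (1/(Z₂−Z₁)) ∫ phi₀ e^(−βZ) dZ = phi₀·(e^(−β·Z₁) − e^(−β·Z₂)) / (β·(Z₂−Z₁))
e^(−0.547×1.1) = 0.5479; e^(−0.547×2.3) = 0.2842
⟨phi⟩ = 0.65 × (0.5479 − 0.2842) / (0.547 × 1.2) = 0.65 × 0.4017 = 0.2611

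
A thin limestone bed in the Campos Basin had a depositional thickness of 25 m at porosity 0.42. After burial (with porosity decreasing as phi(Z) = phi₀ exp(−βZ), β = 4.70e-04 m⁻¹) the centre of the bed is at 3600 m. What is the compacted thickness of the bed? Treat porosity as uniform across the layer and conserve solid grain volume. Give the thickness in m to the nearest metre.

16 m

Working in km (1 km = 1000 m; β in km⁻¹ = β in m⁻¹ × 1000):
Porosity at 3.6 km: phi = 0.42·exp(−0.47×3.6) = 0.0773
Solid-volume conservation: h(1−phi) = h₀(1−phi₀) ⇒ h = h₀·(1−phi₀)/(1−phi)
h = 0.025 × (1 − 0.42)/(1 − 0.0773) = 0.025 × 0.6286 = 0.0157 km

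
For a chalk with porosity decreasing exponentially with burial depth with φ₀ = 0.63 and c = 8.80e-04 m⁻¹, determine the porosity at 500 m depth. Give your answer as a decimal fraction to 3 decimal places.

0.406

Working in km (1 km = 1000 m; c in km⁻¹ = c in m⁻¹ × 1000):
φ = φ₀·exp(−c·Z) = 0.63 × exp(−0.88 × 0.5) = 0.63 × exp(−0.44)
  = 0.63 × 0.6440 = 0.4057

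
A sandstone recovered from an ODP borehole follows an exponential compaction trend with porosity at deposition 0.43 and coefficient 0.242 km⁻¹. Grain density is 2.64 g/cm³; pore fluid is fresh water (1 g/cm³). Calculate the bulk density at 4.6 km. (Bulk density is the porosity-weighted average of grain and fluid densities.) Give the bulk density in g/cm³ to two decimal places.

2.41 g/cm³

Porosity at depth: phi = 0.43·exp(−0.242×4.6) = 0.43×0.3285 = 0.1413
Bulk density: ρ_b = (1−phi)ρ_g + phi·ρ_f = 0.8587×2.64 + 0.1413×1
       = 2.267 + 0.141 = 2.408 g/cm³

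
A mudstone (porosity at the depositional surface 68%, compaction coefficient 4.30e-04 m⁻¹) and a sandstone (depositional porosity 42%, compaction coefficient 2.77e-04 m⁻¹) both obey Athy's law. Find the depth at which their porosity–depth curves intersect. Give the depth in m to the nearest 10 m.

3150 m

Working in km (1 km = 1000 m; k in km⁻¹ = k in m⁻¹ × 1000):
Set phi₀ₐ e^(−kₐz) = phi₀ᵦ e^(−kᵦz) ⇒ ln(phi₀ₐ/phi₀ᵦ) = (kₐ − kᵦ)·z
z = ln(0.68/0.42) / (0.43 − 0.277) = 0.4818 / 0.153 = 3.149 km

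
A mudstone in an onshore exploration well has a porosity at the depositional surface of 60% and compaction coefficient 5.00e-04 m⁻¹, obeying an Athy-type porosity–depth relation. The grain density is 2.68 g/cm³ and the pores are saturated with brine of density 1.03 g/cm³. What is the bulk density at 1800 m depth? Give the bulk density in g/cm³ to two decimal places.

2.28 g/cm³

Working in km (1 km = 1000 m; c in km⁻¹ = c in m⁻¹ × 1000):
Porosity at depth: φ = 0.6·exp(−0.5×1.8) = 0.6×0.4066 = 0.2439
Bulk density: ρ_b = (1−φ)ρ_g + φ·ρ_f = 0.7561×2.68 + 0.2439×1.03
       = 2.026 + 0.251 = 2.277 g/cm³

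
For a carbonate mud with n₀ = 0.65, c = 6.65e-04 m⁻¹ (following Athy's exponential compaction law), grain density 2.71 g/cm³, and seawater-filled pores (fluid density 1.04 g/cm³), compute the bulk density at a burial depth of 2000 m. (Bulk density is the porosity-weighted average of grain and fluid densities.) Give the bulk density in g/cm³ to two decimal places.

Working in km (1 km = 1000 m; c in km⁻¹ = c in m⁻¹ × 1000):
Porosity at depth: n = 0.65·exp(−0.665×2) = 0.65×0.2645 = 0.1719
Bulk density: ρ_b = (1−n)ρ_g + n·ρ_f = 0.8281×2.71 + 0.1719×1.04
       = 2.244 + 0.179 = 2.423 g/cm³

2.42 g/cm³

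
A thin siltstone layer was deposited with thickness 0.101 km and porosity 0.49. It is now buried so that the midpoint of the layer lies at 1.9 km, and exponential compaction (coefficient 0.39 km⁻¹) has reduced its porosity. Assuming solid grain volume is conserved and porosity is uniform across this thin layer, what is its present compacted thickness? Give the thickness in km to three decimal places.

Porosity at 1.9 km: n = 0.49·exp(−0.39×1.9) = 0.2336
Solid-volume conservation: h(1−n) = h₀(1−n₀) ⇒ h = h₀·(1−n₀)/(1−n)
h = 0.101 × (1 − 0.49)/(1 − 0.2336) = 0.101 × 0.6654 = 0.0672 km

0.067 km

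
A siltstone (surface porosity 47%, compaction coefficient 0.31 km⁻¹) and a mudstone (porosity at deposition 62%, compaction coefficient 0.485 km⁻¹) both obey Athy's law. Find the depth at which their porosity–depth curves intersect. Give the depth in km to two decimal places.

1.58 km

Set φ₀ₐ e^(−βₐZ) = φ₀ᵦ e^(−βᵦZ) ⇒ ln(φ₀ₐ/φ₀ᵦ) = (βₐ − βᵦ)·Z
Z = ln(0.47/0.62) / (0.31 − 0.485) = -0.2770 / -0.175 = 1.583 km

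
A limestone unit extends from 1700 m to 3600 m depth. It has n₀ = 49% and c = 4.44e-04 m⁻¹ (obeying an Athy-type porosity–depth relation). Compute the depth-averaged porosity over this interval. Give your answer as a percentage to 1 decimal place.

15.6%

Working in km (1 km = 1000 m; c in km⁻¹ = c in m⁻¹ × 1000):
⟨n⟩ = (1/(d₂−d₁)) ∫ n₀ e^(−cd) dd = n₀·(e^(−c·d₁) − e^(−c·d₂)) / (c·(d₂−d₁))
e^(−0.444×1.7) = 0.4701; e^(−0.444×3.6) = 0.2022
⟨n⟩ = 0.49 × (0.4701 − 0.2022) / (0.444 × 1.9) = 0.49 × 0.3175 = 0.1556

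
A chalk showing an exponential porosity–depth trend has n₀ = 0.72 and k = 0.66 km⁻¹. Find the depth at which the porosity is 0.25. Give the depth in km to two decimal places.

Invert Athy's law: d = ln(n₀/n) / k
d = ln(0.72/0.25) / 0.66 = ln(2.88) / 0.66 = 1.0578 / 0.66 = 1.603 km

1.60 km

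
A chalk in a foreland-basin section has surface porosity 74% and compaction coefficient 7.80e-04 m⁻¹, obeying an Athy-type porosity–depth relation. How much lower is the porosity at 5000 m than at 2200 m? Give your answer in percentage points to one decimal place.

Working in km (1 km = 1000 m; k in km⁻¹ = k in m⁻¹ × 1000):
φ(2.2) = 0.74·e^(−0.78×2.2) = 0.1330
φ(5) = 0.74·e^(−0.78×5) = 0.0150
Δφ = 0.1330 − 0.0150 = 0.1181

11.8 percentage points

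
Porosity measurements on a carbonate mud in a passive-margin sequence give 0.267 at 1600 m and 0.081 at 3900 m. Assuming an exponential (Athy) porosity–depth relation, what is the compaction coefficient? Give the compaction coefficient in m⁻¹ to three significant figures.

0.000519 m⁻¹

Working in km (1 km = 1000 m; β in km⁻¹ = β in m⁻¹ × 1000):
Athy: n(z) = n₀ e^(−βz) ⇒ n₁/n₂ = e^{β(z₂−z₁)} ⇒ β = ln(n₁/n₂)/(z₂−z₁)
β = ln(0.267/0.081) / (3.9 − 1.6) = ln(3.296) / 2.3 = 1.1928 / 2.3 = 0.5186 km⁻¹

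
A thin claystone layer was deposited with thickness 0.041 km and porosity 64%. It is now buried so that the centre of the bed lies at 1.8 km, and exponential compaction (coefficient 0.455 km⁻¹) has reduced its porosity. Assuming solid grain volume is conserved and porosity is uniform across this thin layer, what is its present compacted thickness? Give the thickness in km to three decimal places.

Porosity at 1.8 km: n = 0.64·exp(−0.455×1.8) = 0.2822
Solid-volume conservation: h(1−n) = h₀(1−n₀) ⇒ h = h₀·(1−n₀)/(1−n)
h = 0.041 × (1 − 0.64)/(1 − 0.2822) = 0.041 × 0.5015 = 0.0206 km

0.021 km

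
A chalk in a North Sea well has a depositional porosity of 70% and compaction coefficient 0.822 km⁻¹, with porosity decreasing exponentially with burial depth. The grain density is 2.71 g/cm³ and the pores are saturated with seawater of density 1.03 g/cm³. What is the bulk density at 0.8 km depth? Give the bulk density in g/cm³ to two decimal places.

2.10 g/cm³

Porosity at depth: φ = 0.7·exp(−0.822×0.8) = 0.7×0.5181 = 0.3627
Bulk density: ρ_b = (1−φ)ρ_g + φ·ρ_f = 0.6373×2.71 + 0.3627×1.03
       = 1.727 + 0.374 = 2.101 g/cm³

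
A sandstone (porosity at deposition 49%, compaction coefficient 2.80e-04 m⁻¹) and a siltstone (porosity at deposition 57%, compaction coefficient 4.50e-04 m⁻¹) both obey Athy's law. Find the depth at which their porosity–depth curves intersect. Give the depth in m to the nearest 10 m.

Working in km (1 km = 1000 m; β in km⁻¹ = β in m⁻¹ × 1000):
Set phi₀ₐ e^(−βₐz) = phi₀ᵦ e^(−βᵦz) ⇒ ln(phi₀ₐ/phi₀ᵦ) = (βₐ − βᵦ)·z
z = ln(0.49/0.57) / (0.28 − 0.45) = -0.1512 / -0.17 = 0.890 km

890 m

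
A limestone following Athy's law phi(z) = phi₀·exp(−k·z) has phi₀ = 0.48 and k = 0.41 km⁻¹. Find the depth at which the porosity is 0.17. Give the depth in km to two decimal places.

Invert Athy's law: z = ln(phi₀/phi) / k
z = ln(0.48/0.17) / 0.41 = ln(2.824) / 0.41 = 1.0380 / 0.41 = 2.532 km

2.53 km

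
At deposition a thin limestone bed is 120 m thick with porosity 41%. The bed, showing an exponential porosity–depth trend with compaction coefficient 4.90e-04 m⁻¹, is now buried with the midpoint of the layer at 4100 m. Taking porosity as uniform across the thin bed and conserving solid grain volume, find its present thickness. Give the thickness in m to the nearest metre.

Working in km (1 km = 1000 m; β in km⁻¹ = β in m⁻¹ × 1000):
Porosity at 4.1 km: n = 0.41·exp(−0.49×4.1) = 0.0550
Solid-volume conservation: h(1−n) = h₀(1−n₀) ⇒ h = h₀·(1−n₀)/(1−n)
h = 0.12 × (1 − 0.41)/(1 − 0.0550) = 0.12 × 0.6243 = 0.0749 km

75 m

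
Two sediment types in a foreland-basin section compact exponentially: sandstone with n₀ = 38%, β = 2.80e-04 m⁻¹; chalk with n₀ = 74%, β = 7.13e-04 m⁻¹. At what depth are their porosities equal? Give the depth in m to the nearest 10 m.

Working in km (1 km = 1000 m; β in km⁻¹ = β in m⁻¹ × 1000):
Set n₀ₐ e^(−βₐz) = n₀ᵦ e^(−βᵦz) ⇒ ln(n₀ₐ/n₀ᵦ) = (βₐ − βᵦ)·z
z = ln(0.38/0.74) / (0.28 − 0.713) = -0.6665 / -0.433 = 1.539 km

1540 m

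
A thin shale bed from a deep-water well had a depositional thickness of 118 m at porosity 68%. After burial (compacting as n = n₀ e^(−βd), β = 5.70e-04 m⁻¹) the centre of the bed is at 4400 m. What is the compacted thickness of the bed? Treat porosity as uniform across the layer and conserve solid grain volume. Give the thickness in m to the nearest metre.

Working in km (1 km = 1000 m; β in km⁻¹ = β in m⁻¹ × 1000):
Porosity at 4.4 km: n = 0.68·exp(−0.57×4.4) = 0.0554
Solid-volume conservation: h(1−n) = h₀(1−n₀) ⇒ h = h₀·(1−n₀)/(1−n)
h = 0.118 × (1 − 0.68)/(1 − 0.0554) = 0.118 × 0.3388 = 0.0400 km

40 m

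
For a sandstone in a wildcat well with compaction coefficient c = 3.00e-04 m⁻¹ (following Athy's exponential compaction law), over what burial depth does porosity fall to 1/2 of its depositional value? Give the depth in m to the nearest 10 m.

Working in km (1 km = 1000 m; c in km⁻¹ = c in m⁻¹ × 1000):
phi/phi₀ = 1/2 ⇒ exp(−c·d) = 1/2 ⇒ d = ln(2) / c
d = 0.6931 / 0.3 = 2.310 km

2310 m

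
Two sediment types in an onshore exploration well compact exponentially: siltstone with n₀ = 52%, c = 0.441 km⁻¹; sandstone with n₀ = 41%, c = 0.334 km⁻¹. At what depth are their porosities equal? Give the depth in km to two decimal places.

2.22 km

Set n₀ₐ e^(−cₐZ) = n₀ᵦ e^(−cᵦZ) ⇒ ln(n₀ₐ/n₀ᵦ) = (cₐ − cᵦ)·Z
Z = ln(0.52/0.41) / (0.441 − 0.334) = 0.2377 / 0.107 = 2.221 km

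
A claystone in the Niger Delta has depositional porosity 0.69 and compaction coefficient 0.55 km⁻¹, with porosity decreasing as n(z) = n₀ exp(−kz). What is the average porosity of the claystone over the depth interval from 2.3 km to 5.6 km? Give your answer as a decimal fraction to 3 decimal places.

0.090

⟨n⟩ = (1/(z₂−z₁)) ∫ n₀ e^(−kz) dz = n₀·(e^(−k·z₁) − e^(−k·z₂)) / (k·(z₂−z₁))
e^(−0.55×2.3) = 0.2822; e^(−0.55×5.6) = 0.0460
⟨n⟩ = 0.69 × (0.2822 − 0.0460) / (0.55 × 3.3) = 0.69 × 0.1302 = 0.0898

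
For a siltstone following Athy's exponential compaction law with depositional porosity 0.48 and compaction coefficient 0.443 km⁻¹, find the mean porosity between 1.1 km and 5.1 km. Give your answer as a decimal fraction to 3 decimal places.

0.138

⟨φ⟩ = (1/(z₂−z₁)) ∫ φ₀ e^(−kz) dz = φ₀·(e^(−k·z₁) − e^(−k·z₂)) / (k·(z₂−z₁))
e^(−0.443×1.1) = 0.6143; e^(−0.443×5.1) = 0.1044
⟨φ⟩ = 0.48 × (0.6143 − 0.1044) / (0.443 × 4) = 0.48 × 0.2877 = 0.1381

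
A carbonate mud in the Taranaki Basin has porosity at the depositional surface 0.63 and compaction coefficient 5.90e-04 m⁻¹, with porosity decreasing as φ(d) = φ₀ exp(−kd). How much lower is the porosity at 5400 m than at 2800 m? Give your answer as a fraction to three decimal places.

Working in km (1 km = 1000 m; k in km⁻¹ = k in m⁻¹ × 1000):
φ(2.8) = 0.63·e^(−0.59×2.8) = 0.1207
φ(5.4) = 0.63·e^(−0.59×5.4) = 0.0260
Δφ = 0.1207 − 0.0260 = 0.0947

0.095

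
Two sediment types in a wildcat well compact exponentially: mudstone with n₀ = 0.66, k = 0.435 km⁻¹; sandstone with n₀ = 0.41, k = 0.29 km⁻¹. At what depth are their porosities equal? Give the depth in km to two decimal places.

Set n₀ₐ e^(−kₐd) = n₀ᵦ e^(−kᵦd) ⇒ ln(n₀ₐ/n₀ᵦ) = (kₐ − kᵦ)·d
d = ln(0.66/0.41) / (0.435 − 0.29) = 0.4761 / 0.145 = 3.283 km

3.28 km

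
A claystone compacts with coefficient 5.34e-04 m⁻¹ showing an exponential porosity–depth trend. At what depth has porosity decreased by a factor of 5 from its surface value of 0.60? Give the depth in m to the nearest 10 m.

3010 m

Working in km (1 km = 1000 m; k in km⁻¹ = k in m⁻¹ × 1000):
n/n₀ = 1/5 ⇒ exp(−k·z) = 1/5 ⇒ z = ln(5) / k
z = 1.6094 / 0.534 = 3.014 km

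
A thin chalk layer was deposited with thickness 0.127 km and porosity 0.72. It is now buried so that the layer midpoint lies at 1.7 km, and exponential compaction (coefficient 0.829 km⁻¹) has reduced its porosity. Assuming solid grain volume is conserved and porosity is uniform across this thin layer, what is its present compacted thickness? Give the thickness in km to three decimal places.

Porosity at 1.7 km: n = 0.72·exp(−0.829×1.7) = 0.1759
Solid-volume conservation: h(1−n) = h₀(1−n₀) ⇒ h = h₀·(1−n₀)/(1−n)
h = 0.127 × (1 − 0.72)/(1 − 0.1759) = 0.127 × 0.3398 = 0.0432 km

0.043 km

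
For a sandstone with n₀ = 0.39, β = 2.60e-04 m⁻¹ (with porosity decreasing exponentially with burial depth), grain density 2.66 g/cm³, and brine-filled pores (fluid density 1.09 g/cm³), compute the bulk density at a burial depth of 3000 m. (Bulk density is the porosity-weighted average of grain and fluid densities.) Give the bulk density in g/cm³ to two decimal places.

2.38 g/cm³

Working in km (1 km = 1000 m; β in km⁻¹ = β in m⁻¹ × 1000):
Porosity at depth: n = 0.39·exp(−0.26×3) = 0.39×0.4584 = 0.1788
Bulk density: ρ_b = (1−n)ρ_g + n·ρ_f = 0.8212×2.66 + 0.1788×1.09
       = 2.184 + 0.195 = 2.379 g/cm³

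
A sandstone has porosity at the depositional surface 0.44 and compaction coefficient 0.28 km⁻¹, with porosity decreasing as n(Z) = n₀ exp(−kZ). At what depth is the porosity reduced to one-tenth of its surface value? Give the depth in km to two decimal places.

n/n₀ = 1/10 ⇒ exp(−k·Z) = 1/10 ⇒ Z = ln(10) / k
Z = 2.3026 / 0.28 = 8.224 km

8.22 km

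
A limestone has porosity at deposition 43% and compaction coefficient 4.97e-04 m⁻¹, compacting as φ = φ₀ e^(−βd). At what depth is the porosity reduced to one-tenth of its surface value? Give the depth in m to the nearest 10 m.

4630 m

Working in km (1 km = 1000 m; β in km⁻¹ = β in m⁻¹ × 1000):
φ/φ₀ = 1/10 ⇒ exp(−β·d) = 1/10 ⇒ d = ln(10) / β
d = 2.3026 / 0.497 = 4.633 km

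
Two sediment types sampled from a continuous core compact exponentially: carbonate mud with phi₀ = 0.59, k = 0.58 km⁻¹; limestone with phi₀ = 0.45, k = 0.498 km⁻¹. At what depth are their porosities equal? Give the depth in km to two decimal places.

3.30 km

Set phi₀ₐ e^(−kₐd) = phi₀ᵦ e^(−kᵦd) ⇒ ln(phi₀ₐ/phi₀ᵦ) = (kₐ − kᵦ)·d
d = ln(0.59/0.45) / (0.58 − 0.498) = 0.2709 / 0.082 = 3.303 km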